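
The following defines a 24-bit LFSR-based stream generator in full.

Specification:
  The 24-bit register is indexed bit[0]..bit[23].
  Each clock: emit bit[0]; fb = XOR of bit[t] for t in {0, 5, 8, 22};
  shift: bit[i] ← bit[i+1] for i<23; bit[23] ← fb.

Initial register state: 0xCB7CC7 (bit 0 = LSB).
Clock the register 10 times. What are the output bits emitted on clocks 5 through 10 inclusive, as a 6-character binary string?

reg_0 = 0xCB7CC7
clock 1: out=1, reg = 0x65BE63
clock 2: out=1, reg = 0xB2DF31
clock 3: out=1, reg = 0xD96F98
clock 4: out=0, reg = 0x6CB7CC
clock 5: out=0, reg = 0x365BE6
clock 6: out=0, reg = 0x1B2DF3
clock 7: out=1, reg = 0x8D96F9
clock 8: out=1, reg = 0x46CB7C
clock 9: out=0, reg = 0xA365BE
clock 10: out=0, reg = 0x51B2DF

001100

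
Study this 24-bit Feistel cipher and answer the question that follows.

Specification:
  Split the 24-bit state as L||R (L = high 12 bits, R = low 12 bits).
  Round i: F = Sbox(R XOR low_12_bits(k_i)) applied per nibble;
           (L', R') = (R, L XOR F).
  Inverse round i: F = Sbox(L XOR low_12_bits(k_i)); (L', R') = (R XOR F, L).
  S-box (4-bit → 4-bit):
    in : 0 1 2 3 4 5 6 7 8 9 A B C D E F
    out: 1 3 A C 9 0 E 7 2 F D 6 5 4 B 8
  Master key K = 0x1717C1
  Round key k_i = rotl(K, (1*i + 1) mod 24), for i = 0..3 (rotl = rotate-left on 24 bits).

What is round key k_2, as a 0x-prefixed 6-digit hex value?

0xB8BE08

K = 0x1717C1
k_0 = rotl(K, (1*0+1) mod 24) = rotl(K, 1) = 0x2E2F82
k_1 = rotl(K, (1*1+1) mod 24) = rotl(K, 2) = 0x5C5F04
k_2 = rotl(K, (1*2+1) mod 24) = rotl(K, 3) = 0xB8BE08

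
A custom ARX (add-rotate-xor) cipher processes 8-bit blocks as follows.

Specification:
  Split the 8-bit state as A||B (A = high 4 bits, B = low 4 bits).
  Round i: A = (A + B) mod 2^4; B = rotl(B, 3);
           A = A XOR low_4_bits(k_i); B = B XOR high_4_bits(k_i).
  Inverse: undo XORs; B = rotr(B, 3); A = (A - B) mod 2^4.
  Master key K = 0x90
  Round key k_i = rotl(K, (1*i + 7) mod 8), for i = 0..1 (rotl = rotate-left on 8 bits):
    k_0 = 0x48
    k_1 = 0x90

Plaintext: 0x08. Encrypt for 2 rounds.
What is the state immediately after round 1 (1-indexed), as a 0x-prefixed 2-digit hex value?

s_0 = plaintext = 0x08
s_1 = Round(s_0, k_0) = 0x00
s_2 = Round(s_1, k_1) = 0x09

0x00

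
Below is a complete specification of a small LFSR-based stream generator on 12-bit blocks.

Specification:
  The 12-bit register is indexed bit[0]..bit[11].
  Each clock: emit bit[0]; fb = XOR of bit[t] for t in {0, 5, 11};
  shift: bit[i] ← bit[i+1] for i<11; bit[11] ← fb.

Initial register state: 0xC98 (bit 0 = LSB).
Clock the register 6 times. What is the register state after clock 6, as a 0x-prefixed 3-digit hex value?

0xAF2

reg_0 = 0xC98
clock 1: out=0, reg = 0xE4C
clock 2: out=0, reg = 0xF26
clock 3: out=0, reg = 0x793
clock 4: out=1, reg = 0xBC9
clock 5: out=1, reg = 0x5E4
clock 6: out=0, reg = 0xAF2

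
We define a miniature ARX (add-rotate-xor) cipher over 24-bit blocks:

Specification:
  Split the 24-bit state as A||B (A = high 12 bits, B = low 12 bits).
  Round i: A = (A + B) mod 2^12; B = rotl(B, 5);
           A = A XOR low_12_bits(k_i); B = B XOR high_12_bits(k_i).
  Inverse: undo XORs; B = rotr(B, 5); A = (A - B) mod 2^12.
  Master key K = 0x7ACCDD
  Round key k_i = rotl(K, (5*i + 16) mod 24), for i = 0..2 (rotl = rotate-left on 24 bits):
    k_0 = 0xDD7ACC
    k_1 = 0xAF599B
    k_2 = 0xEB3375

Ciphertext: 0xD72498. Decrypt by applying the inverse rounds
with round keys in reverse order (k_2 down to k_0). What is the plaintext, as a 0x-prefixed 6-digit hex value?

s_0 = ciphertext = 0xD72498
s_1 = InvRound(s_0, k_2) = 0x8365D1
s_2 = InvRound(s_1, k_1) = 0xF34279
s_3 = InvRound(s_2, k_0) = 0xE7B77D

0xE7B77D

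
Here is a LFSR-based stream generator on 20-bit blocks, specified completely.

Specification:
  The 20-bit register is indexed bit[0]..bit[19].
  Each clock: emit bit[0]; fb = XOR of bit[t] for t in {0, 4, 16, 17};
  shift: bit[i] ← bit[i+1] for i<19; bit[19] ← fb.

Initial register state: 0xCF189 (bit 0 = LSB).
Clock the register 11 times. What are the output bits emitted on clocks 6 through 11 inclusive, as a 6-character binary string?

reg_0 = 0xCF189
clock 1: out=1, reg = 0xE78C4
clock 2: out=0, reg = 0xF3C62
clock 3: out=0, reg = 0x79E31
clock 4: out=1, reg = 0x3CF18
clock 5: out=0, reg = 0x9E78C
clock 6: out=0, reg = 0xCF3C6
clock 7: out=0, reg = 0x679E3
clock 8: out=1, reg = 0x33CF1
clock 9: out=1, reg = 0x19E78
clock 10: out=0, reg = 0x0CF3C
clock 11: out=0, reg = 0x8679E

001100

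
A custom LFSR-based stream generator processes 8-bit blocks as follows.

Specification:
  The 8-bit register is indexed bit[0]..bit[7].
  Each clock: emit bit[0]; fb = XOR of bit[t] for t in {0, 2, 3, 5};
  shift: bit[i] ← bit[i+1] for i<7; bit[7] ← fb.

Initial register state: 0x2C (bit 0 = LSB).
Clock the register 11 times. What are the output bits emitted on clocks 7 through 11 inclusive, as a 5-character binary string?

00110

reg_0 = 0x2C
clock 1: out=0, reg = 0x96
clock 2: out=0, reg = 0xCB
clock 3: out=1, reg = 0x65
clock 4: out=1, reg = 0xB2
clock 5: out=0, reg = 0xD9
clock 6: out=1, reg = 0x6C
clock 7: out=0, reg = 0xB6
clock 8: out=0, reg = 0x5B
clock 9: out=1, reg = 0x2D
clock 10: out=1, reg = 0x16
clock 11: out=0, reg = 0x8B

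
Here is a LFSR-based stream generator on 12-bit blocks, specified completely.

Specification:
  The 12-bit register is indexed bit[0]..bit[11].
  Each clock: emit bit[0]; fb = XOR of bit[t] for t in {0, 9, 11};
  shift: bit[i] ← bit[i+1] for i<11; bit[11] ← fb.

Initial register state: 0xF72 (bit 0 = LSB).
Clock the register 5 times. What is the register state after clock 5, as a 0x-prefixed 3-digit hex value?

0x67B

reg_0 = 0xF72
clock 1: out=0, reg = 0x7B9
clock 2: out=1, reg = 0x3DC
clock 3: out=0, reg = 0x9EE
clock 4: out=0, reg = 0xCF7
clock 5: out=1, reg = 0x67B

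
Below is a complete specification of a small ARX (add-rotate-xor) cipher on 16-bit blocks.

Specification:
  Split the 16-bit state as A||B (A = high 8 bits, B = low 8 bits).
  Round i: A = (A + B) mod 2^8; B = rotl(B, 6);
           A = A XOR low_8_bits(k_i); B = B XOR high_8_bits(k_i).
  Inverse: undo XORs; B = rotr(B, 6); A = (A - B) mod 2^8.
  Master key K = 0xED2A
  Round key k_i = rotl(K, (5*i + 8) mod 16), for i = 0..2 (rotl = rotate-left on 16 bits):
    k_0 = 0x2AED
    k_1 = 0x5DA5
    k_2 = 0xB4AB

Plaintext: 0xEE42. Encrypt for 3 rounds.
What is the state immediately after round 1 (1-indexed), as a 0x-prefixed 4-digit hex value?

0xDDBA

s_0 = plaintext = 0xEE42
s_1 = Round(s_0, k_0) = 0xDDBA
s_2 = Round(s_1, k_1) = 0x32F3
s_3 = Round(s_2, k_2) = 0x8E48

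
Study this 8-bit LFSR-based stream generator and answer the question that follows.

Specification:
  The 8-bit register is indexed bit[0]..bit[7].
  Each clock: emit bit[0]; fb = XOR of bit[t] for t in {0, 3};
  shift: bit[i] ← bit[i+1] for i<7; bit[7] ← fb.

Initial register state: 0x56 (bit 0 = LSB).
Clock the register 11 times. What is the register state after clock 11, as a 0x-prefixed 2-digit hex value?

0xFB

reg_0 = 0x56
clock 1: out=0, reg = 0x2B
clock 2: out=1, reg = 0x15
clock 3: out=1, reg = 0x8A
clock 4: out=0, reg = 0xC5
clock 5: out=1, reg = 0xE2
clock 6: out=0, reg = 0x71
clock 7: out=1, reg = 0xB8
clock 8: out=0, reg = 0xDC
clock 9: out=0, reg = 0xEE
clock 10: out=0, reg = 0xF7
clock 11: out=1, reg = 0xFB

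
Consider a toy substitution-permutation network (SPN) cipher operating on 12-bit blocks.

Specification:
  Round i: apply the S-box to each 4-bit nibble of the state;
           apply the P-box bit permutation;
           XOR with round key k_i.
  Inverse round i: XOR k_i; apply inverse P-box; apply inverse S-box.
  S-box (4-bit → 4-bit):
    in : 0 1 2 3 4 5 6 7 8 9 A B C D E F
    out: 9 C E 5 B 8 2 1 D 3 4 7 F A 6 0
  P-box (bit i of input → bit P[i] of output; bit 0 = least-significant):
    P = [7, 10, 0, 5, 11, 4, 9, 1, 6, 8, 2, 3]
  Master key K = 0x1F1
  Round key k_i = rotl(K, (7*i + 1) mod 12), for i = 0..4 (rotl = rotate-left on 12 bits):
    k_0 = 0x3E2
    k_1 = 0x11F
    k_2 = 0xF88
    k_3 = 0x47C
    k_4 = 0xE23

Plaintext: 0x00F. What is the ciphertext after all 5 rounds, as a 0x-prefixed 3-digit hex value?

s_0 = plaintext = 0x00F
s_1 = Round(s_0, k_0) = 0xBA8
s_2 = Round(s_1, k_1) = 0x2FA
s_3 = Round(s_2, k_2) = 0xE85
s_4 = Round(s_3, k_3) = 0xF5A
s_5 = Round(s_4, k_4) = 0xE20

0xE20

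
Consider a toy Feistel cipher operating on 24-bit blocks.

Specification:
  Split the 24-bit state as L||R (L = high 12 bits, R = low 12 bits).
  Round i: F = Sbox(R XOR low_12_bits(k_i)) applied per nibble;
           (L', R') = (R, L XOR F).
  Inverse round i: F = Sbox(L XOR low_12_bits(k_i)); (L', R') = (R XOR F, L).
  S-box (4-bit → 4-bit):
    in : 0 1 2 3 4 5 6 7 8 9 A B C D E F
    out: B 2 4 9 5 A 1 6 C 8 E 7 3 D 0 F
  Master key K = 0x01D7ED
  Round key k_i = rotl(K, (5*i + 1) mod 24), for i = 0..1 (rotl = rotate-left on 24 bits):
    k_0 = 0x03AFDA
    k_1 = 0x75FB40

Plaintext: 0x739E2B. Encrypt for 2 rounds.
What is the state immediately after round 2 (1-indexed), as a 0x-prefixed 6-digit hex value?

0x5CBEEC

s_0 = plaintext = 0x739E2B
s_1 = Round(s_0, k_0) = 0xE2B5CB
s_2 = Round(s_1, k_1) = 0x5CBEEC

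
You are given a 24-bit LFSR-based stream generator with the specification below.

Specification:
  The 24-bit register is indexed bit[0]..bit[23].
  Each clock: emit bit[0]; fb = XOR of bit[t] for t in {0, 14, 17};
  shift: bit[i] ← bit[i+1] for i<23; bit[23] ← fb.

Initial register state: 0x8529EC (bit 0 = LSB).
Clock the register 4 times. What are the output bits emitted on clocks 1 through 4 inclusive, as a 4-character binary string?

reg_0 = 0x8529EC
clock 1: out=0, reg = 0x4294F6
clock 2: out=0, reg = 0xA14A7B
clock 3: out=1, reg = 0x50A53D
clock 4: out=1, reg = 0xA8529E

0011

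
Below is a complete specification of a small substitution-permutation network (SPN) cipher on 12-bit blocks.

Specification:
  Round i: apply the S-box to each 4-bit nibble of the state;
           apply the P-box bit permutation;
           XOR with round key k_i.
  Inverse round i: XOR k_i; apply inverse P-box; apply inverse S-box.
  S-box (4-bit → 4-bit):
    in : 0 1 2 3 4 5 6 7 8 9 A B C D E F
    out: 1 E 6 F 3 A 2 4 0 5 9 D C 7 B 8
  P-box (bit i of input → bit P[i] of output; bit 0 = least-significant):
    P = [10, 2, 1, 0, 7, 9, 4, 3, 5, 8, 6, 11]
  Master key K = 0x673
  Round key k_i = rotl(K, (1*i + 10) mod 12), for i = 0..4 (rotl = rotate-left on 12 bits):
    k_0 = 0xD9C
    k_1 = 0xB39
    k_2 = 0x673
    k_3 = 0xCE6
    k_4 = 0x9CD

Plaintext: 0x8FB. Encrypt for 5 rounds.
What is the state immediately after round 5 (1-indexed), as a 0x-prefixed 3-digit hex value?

0xA69

s_0 = plaintext = 0x8FB
s_1 = Round(s_0, k_0) = 0x997
s_2 = Round(s_1, k_1) = 0xBCB
s_3 = Round(s_2, k_2) = 0xA08
s_4 = Round(s_3, k_3) = 0x446
s_5 = Round(s_4, k_4) = 0xA69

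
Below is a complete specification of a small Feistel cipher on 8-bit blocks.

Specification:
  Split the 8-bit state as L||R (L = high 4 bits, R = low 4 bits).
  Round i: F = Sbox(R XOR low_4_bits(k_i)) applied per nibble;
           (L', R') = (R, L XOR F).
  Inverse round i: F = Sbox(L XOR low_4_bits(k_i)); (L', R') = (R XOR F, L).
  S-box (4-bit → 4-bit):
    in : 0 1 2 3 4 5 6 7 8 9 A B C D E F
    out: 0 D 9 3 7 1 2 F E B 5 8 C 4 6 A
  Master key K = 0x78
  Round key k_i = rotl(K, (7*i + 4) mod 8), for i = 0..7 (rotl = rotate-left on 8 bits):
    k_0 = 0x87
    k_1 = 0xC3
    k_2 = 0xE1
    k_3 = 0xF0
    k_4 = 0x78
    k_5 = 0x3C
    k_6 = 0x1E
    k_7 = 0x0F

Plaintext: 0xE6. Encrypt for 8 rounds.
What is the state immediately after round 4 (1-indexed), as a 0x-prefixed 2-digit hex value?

0xCA

s_0 = plaintext = 0xE6
s_1 = Round(s_0, k_0) = 0x63
s_2 = Round(s_1, k_1) = 0x36
s_3 = Round(s_2, k_2) = 0x6C
s_4 = Round(s_3, k_3) = 0xCA
s_5 = Round(s_4, k_4) = 0xA5
s_6 = Round(s_5, k_5) = 0x51
s_7 = Round(s_6, k_6) = 0x1F
s_8 = Round(s_7, k_7) = 0xF1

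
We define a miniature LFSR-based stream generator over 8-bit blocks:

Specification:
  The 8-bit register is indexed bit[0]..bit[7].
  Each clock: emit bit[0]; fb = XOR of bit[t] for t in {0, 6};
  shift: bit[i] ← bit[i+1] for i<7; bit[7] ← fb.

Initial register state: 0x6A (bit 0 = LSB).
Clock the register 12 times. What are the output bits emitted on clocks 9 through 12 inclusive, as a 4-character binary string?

reg_0 = 0x6A
clock 1: out=0, reg = 0xB5
clock 2: out=1, reg = 0xDA
clock 3: out=0, reg = 0xED
clock 4: out=1, reg = 0x76
clock 5: out=0, reg = 0xBB
clock 6: out=1, reg = 0xDD
clock 7: out=1, reg = 0x6E
clock 8: out=0, reg = 0xB7
clock 9: out=1, reg = 0xDB
clock 10: out=1, reg = 0x6D
clock 11: out=1, reg = 0x36
clock 12: out=0, reg = 0x1B

1110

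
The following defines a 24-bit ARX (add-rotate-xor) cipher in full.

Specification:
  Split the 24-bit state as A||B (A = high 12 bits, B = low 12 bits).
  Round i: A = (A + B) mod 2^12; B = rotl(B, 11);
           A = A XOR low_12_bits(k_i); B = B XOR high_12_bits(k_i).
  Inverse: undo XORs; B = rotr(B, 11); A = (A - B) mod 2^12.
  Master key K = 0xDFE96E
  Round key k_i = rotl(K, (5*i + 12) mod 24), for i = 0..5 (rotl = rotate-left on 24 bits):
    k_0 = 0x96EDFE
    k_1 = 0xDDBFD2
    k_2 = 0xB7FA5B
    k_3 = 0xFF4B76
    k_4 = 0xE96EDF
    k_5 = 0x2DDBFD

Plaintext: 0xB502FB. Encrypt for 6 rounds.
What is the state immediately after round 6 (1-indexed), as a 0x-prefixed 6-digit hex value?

s_0 = plaintext = 0xB502FB
s_1 = Round(s_0, k_0) = 0x3B5013
s_2 = Round(s_1, k_1) = 0xC1A5D2
s_3 = Round(s_2, k_2) = 0xBB7996
s_4 = Round(s_3, k_3) = 0xE3BB3F
s_5 = Round(s_4, k_4) = 0x7A5309
s_6 = Round(s_5, k_5) = 0x153B59

0x153B59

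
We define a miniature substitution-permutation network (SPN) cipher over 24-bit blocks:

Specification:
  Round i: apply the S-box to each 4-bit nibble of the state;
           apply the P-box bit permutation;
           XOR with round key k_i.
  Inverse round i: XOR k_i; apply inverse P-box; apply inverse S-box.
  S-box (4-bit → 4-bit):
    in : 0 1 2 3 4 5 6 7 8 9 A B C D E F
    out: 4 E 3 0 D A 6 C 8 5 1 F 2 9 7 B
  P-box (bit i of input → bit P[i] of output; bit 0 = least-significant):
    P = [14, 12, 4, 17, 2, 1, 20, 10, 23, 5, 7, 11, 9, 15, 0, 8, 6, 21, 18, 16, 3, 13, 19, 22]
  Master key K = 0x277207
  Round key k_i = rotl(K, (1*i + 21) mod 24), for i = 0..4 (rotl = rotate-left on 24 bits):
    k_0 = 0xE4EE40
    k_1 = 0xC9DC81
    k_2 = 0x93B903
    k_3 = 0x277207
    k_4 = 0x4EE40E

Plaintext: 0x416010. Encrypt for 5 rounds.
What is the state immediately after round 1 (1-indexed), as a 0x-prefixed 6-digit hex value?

0x996ADB

s_0 = plaintext = 0x416010
s_1 = Round(s_0, k_0) = 0x996ADB
s_2 = Round(s_1, k_1) = 0x4708DC
s_3 = Round(s_2, k_2) = 0xDEA50E
s_4 = Round(s_3, k_3) = 0x53287F
s_5 = Round(s_4, k_4) = 0x1C1A0E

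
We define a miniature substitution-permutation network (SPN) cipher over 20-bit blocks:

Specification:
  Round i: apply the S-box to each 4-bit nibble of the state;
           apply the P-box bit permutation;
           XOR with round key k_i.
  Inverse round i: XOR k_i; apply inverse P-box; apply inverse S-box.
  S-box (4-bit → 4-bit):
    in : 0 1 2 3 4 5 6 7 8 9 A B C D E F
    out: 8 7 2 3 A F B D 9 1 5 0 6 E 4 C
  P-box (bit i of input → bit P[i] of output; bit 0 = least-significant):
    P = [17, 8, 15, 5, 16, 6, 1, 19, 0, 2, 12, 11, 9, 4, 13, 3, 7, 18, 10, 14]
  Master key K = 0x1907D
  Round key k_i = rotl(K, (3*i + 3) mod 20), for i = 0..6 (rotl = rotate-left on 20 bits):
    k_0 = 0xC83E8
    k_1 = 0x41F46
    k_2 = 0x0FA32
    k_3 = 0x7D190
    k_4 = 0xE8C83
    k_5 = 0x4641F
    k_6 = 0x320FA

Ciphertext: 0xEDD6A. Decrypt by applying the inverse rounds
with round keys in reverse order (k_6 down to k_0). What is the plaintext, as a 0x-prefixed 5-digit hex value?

0x293F6

s_0 = ciphertext = 0xEDD6A
s_1 = InvRound(s_0, k_6) = 0x5CF8C
s_2 = InvRound(s_1, k_5) = 0x918AC
s_3 = InvRound(s_2, k_4) = 0xC01A7
s_4 = InvRound(s_3, k_3) = 0x02177
s_5 = InvRound(s_4, k_2) = 0x0952C
s_6 = InvRound(s_5, k_1) = 0x280CF
s_7 = InvRound(s_6, k_0) = 0x293F6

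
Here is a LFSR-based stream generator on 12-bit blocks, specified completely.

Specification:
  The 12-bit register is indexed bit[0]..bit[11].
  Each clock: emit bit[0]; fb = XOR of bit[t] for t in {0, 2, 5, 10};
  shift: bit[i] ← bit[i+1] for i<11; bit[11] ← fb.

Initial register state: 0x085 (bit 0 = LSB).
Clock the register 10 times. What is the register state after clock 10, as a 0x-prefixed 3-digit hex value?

reg_0 = 0x085
clock 1: out=1, reg = 0x042
clock 2: out=0, reg = 0x021
clock 3: out=1, reg = 0x010
clock 4: out=0, reg = 0x008
clock 5: out=0, reg = 0x004
clock 6: out=0, reg = 0x802
clock 7: out=0, reg = 0x401
clock 8: out=1, reg = 0x200
clock 9: out=0, reg = 0x100
clock 10: out=0, reg = 0x080

0x080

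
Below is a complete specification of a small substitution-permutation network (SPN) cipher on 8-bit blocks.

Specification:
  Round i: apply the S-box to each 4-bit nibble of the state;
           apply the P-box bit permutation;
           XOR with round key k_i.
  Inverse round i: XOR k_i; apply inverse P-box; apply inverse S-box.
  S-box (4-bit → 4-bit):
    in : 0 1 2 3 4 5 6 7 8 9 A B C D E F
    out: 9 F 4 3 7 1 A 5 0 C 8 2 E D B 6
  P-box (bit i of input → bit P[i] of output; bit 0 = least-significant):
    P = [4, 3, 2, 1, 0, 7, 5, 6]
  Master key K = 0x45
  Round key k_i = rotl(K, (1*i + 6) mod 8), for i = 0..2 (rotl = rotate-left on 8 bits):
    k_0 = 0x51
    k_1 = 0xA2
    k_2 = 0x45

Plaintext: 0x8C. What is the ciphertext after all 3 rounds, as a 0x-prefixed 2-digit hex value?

0x09

s_0 = plaintext = 0x8C
s_1 = Round(s_0, k_0) = 0x5F
s_2 = Round(s_1, k_1) = 0xAF
s_3 = Round(s_2, k_2) = 0x09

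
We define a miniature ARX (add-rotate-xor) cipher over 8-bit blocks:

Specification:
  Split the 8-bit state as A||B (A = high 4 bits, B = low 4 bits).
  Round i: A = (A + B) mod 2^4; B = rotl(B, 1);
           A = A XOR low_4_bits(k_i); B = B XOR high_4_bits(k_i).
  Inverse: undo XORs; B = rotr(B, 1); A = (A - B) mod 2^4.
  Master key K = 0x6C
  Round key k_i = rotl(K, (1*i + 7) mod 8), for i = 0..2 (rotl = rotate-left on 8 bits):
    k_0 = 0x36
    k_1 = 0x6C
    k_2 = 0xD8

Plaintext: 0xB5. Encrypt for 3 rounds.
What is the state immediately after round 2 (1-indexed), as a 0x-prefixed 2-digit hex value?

s_0 = plaintext = 0xB5
s_1 = Round(s_0, k_0) = 0x69
s_2 = Round(s_1, k_1) = 0x35
s_3 = Round(s_2, k_2) = 0x07

0x35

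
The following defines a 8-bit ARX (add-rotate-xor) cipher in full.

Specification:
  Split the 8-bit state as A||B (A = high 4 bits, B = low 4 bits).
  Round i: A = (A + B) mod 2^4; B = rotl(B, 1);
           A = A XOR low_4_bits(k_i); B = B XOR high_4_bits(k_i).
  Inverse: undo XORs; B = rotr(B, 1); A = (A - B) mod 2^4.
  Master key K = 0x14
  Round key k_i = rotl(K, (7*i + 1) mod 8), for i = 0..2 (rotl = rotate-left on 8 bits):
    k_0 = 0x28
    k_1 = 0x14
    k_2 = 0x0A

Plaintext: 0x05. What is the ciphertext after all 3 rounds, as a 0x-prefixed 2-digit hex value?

0xB0

s_0 = plaintext = 0x05
s_1 = Round(s_0, k_0) = 0xD8
s_2 = Round(s_1, k_1) = 0x10
s_3 = Round(s_2, k_2) = 0xB0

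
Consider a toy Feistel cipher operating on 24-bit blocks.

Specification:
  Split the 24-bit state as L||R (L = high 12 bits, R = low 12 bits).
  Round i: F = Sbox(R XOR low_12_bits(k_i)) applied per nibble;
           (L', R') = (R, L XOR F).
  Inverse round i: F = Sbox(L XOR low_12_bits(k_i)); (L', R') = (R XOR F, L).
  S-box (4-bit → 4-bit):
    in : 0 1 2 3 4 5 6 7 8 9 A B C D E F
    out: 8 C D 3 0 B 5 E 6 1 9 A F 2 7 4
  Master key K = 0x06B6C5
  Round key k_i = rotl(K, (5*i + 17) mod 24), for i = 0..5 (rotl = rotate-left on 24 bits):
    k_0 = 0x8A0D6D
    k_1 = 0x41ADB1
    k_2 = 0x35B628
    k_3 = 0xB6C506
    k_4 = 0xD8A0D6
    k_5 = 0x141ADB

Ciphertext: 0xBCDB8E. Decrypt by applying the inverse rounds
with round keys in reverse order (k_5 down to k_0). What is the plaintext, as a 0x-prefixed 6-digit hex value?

0x762E39

s_0 = ciphertext = 0xBCDB8E
s_1 = InvRound(s_0, k_5) = 0x74BBCD
s_2 = InvRound(s_1, k_4) = 0x5DF74B
s_3 = InvRound(s_2, k_3) = 0xF6A5DF
s_4 = InvRound(s_3, k_2) = 0x4D2F6A
s_5 = InvRound(s_4, k_1) = 0xE394D2
s_6 = InvRound(s_5, k_0) = 0x762E39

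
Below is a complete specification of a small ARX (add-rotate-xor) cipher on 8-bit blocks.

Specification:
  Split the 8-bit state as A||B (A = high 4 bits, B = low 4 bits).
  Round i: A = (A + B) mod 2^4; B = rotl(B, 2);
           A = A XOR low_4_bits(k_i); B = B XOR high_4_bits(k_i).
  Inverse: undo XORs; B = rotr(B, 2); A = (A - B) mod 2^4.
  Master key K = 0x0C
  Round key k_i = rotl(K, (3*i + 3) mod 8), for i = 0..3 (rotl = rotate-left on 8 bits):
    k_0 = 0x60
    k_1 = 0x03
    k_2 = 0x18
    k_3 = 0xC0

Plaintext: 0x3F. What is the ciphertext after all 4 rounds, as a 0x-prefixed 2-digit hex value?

0xEE

s_0 = plaintext = 0x3F
s_1 = Round(s_0, k_0) = 0x29
s_2 = Round(s_1, k_1) = 0x86
s_3 = Round(s_2, k_2) = 0x68
s_4 = Round(s_3, k_3) = 0xEE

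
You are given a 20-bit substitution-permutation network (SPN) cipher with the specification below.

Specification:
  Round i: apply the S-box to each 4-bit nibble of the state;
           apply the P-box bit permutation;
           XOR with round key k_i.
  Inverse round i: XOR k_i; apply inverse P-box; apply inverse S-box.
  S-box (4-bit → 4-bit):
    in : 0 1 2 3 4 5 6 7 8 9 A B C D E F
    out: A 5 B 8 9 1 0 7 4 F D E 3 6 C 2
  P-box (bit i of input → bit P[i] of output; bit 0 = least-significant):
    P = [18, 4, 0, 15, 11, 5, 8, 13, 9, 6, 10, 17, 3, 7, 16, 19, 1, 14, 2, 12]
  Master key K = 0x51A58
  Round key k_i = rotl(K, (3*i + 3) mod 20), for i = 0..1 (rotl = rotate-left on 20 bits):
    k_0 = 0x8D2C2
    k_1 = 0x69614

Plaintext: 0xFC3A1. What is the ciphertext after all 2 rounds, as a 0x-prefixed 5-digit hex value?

s_0 = plaintext = 0xFC3A1
s_1 = Round(s_0, k_0) = 0xEBB4B
s_2 = Round(s_1, k_1) = 0xD2AC1

0xD2AC1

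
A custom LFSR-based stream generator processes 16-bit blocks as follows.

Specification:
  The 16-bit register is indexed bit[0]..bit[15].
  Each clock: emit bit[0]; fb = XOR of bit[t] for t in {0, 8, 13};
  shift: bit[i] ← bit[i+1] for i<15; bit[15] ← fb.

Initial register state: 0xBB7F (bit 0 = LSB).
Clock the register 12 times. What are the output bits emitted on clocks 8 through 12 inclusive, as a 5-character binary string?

01101

reg_0 = 0xBB7F
clock 1: out=1, reg = 0xDDBF
clock 2: out=1, reg = 0x6EDF
clock 3: out=1, reg = 0x376F
clock 4: out=1, reg = 0x9BB7
clock 5: out=1, reg = 0x4DDB
clock 6: out=1, reg = 0x26ED
clock 7: out=1, reg = 0x1376
clock 8: out=0, reg = 0x89BB
clock 9: out=1, reg = 0x44DD
clock 10: out=1, reg = 0xA26E
clock 11: out=0, reg = 0xD137
clock 12: out=1, reg = 0x689B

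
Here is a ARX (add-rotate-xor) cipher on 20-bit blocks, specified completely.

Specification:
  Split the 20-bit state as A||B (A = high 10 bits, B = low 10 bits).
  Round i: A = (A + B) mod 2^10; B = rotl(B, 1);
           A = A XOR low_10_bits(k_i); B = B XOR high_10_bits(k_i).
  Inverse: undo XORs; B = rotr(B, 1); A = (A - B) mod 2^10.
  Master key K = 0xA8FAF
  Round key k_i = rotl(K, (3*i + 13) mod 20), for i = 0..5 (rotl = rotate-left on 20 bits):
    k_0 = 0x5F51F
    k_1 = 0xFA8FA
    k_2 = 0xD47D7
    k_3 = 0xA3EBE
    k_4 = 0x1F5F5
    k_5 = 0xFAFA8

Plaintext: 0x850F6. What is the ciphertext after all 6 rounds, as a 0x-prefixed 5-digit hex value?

s_0 = plaintext = 0x850F6
s_1 = Round(s_0, k_0) = 0x85491
s_2 = Round(s_1, k_1) = 0x972C8
s_3 = Round(s_2, k_2) = 0xBCEC0
s_4 = Round(s_3, k_3) = 0xC370E
s_5 = Round(s_4, k_4) = 0xFBA60
s_6 = Round(s_5, k_5) = 0x79B2A

0x79B2A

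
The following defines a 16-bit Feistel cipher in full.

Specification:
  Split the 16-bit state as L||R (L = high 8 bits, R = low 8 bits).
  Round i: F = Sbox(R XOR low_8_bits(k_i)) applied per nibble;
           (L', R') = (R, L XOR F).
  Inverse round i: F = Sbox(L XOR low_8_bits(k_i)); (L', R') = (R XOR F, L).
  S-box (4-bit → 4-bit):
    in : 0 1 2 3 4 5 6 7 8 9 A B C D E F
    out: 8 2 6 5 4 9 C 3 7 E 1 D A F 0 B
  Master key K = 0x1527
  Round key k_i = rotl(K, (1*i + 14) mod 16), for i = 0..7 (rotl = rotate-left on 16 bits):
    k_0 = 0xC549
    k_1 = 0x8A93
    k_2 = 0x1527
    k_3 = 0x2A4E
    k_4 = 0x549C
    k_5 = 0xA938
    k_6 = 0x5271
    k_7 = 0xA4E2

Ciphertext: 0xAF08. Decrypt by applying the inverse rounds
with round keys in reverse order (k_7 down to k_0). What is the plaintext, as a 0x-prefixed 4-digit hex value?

0x02EB

s_0 = ciphertext = 0xAF08
s_1 = InvRound(s_0, k_7) = 0x47AF
s_2 = InvRound(s_1, k_6) = 0xF347
s_3 = InvRound(s_2, k_5) = 0xEAF3
s_4 = InvRound(s_3, k_4) = 0xCFEA
s_5 = InvRound(s_4, k_3) = 0x98CF
s_6 = InvRound(s_5, k_2) = 0x1498
s_7 = InvRound(s_6, k_1) = 0xEB14
s_8 = InvRound(s_7, k_0) = 0x02EB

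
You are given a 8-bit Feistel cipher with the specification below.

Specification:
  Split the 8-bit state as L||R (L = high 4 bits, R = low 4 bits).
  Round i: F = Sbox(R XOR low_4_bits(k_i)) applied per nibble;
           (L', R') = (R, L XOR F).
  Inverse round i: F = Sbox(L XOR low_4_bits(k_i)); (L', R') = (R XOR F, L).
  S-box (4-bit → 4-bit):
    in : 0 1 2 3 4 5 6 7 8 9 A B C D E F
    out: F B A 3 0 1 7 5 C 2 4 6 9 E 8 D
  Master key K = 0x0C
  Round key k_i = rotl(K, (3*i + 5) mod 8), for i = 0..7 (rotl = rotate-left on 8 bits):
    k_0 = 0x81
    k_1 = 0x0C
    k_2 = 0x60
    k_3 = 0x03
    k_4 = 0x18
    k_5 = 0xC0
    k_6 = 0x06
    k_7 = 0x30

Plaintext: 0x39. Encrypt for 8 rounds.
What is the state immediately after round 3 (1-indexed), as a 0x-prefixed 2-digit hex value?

s_0 = plaintext = 0x39
s_1 = Round(s_0, k_0) = 0x9F
s_2 = Round(s_1, k_1) = 0xFA
s_3 = Round(s_2, k_2) = 0xAB
s_4 = Round(s_3, k_3) = 0xB6
s_5 = Round(s_4, k_4) = 0x63
s_6 = Round(s_5, k_5) = 0x35
s_7 = Round(s_6, k_6) = 0x50
s_8 = Round(s_7, k_7) = 0x0A

0xAB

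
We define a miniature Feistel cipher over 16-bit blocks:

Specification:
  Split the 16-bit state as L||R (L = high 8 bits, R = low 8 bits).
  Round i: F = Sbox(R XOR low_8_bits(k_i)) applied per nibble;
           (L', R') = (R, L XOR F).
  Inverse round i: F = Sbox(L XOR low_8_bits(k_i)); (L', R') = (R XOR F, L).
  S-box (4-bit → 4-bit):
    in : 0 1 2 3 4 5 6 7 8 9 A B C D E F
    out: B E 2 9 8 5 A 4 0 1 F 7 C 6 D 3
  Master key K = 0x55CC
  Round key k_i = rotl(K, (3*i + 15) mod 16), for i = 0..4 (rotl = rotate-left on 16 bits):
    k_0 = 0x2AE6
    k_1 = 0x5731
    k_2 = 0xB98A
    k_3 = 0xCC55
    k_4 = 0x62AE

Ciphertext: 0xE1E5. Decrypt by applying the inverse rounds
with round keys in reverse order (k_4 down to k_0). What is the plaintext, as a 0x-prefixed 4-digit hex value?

s_0 = ciphertext = 0xE1E5
s_1 = InvRound(s_0, k_4) = 0x66E1
s_2 = InvRound(s_1, k_3) = 0x7866
s_3 = InvRound(s_2, k_2) = 0x5478
s_4 = InvRound(s_3, k_1) = 0xDD54
s_5 = InvRound(s_4, k_0) = 0xC3DD

0xC3DD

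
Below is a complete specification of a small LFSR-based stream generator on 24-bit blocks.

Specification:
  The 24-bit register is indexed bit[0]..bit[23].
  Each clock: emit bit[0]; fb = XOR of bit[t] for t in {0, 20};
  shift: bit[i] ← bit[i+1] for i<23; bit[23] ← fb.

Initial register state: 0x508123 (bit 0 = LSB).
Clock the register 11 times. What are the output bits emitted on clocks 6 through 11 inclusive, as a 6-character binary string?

100100

reg_0 = 0x508123
clock 1: out=1, reg = 0x284091
clock 2: out=1, reg = 0x942048
clock 3: out=0, reg = 0xCA1024
clock 4: out=0, reg = 0x650812
clock 5: out=0, reg = 0x328409
clock 6: out=1, reg = 0x194204
clock 7: out=0, reg = 0x8CA102
clock 8: out=0, reg = 0x465081
clock 9: out=1, reg = 0xA32840
clock 10: out=0, reg = 0x519420
clock 11: out=0, reg = 0xA8CA10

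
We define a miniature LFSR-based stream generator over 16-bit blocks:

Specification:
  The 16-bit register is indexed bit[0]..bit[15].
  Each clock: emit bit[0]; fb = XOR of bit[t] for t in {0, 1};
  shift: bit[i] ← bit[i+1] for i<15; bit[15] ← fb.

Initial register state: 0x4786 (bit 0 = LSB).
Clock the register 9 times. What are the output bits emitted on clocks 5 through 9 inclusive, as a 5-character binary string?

reg_0 = 0x4786
clock 1: out=0, reg = 0xA3C3
clock 2: out=1, reg = 0x51E1
clock 3: out=1, reg = 0xA8F0
clock 4: out=0, reg = 0x5478
clock 5: out=0, reg = 0x2A3C
clock 6: out=0, reg = 0x151E
clock 7: out=0, reg = 0x8A8F
clock 8: out=1, reg = 0x4547
clock 9: out=1, reg = 0x22A3

00011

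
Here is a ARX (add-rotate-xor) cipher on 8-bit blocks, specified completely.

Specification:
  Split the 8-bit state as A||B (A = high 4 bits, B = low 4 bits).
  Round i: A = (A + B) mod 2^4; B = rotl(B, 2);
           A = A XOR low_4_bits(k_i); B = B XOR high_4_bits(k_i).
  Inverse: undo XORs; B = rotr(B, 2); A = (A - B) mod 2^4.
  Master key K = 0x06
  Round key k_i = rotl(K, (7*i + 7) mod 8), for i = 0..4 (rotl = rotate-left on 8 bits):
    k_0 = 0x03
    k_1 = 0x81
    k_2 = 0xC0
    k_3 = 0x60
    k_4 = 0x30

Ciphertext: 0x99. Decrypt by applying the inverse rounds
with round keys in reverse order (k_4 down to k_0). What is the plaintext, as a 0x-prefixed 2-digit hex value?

s_0 = ciphertext = 0x99
s_1 = InvRound(s_0, k_4) = 0xFA
s_2 = InvRound(s_1, k_3) = 0xC3
s_3 = InvRound(s_2, k_2) = 0xDF
s_4 = InvRound(s_3, k_1) = 0xFD
s_5 = InvRound(s_4, k_0) = 0x57

0x57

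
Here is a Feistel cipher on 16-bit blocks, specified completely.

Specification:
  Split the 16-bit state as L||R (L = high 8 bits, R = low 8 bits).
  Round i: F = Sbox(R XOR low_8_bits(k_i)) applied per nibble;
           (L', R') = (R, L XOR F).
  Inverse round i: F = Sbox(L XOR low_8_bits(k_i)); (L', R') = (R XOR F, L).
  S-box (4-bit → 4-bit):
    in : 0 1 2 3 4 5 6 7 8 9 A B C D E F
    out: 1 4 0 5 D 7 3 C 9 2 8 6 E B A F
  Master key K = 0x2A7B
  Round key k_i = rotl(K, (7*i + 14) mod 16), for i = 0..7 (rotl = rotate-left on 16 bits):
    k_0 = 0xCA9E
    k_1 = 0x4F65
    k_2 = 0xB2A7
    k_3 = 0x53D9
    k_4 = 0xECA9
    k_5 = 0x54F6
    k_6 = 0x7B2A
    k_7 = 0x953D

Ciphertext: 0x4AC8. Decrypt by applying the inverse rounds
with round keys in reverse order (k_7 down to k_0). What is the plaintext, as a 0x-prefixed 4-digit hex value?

s_0 = ciphertext = 0x4AC8
s_1 = InvRound(s_0, k_7) = 0x044A
s_2 = InvRound(s_1, k_6) = 0x4004
s_3 = InvRound(s_2, k_5) = 0x6740
s_4 = InvRound(s_3, k_4) = 0xAA67
s_5 = InvRound(s_4, k_3) = 0xA2AA
s_6 = InvRound(s_5, k_2) = 0xBDA2
s_7 = InvRound(s_6, k_1) = 0x1BBD
s_8 = InvRound(s_7, k_0) = 0x2A1B

0x2A1B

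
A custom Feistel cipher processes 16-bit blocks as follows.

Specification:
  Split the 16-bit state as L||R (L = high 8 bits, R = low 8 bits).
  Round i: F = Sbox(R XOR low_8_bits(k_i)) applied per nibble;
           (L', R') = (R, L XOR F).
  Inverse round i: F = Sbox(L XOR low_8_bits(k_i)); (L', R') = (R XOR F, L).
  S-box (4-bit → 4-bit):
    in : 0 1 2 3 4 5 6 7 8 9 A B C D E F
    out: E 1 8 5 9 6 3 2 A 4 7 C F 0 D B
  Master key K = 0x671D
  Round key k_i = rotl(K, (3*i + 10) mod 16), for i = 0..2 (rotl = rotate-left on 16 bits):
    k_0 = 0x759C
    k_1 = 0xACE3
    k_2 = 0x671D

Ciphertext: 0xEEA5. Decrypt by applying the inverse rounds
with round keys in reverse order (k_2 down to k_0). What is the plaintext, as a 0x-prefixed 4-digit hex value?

s_0 = ciphertext = 0xEEA5
s_1 = InvRound(s_0, k_2) = 0x10EE
s_2 = InvRound(s_1, k_1) = 0x5B10
s_3 = InvRound(s_2, k_0) = 0xE25B

0xE25B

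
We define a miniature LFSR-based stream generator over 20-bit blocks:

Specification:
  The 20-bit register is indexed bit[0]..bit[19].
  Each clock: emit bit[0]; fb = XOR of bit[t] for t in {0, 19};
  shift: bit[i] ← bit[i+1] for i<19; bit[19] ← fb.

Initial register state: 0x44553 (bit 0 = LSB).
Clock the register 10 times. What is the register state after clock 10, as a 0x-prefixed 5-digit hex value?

0xCC511

reg_0 = 0x44553
clock 1: out=1, reg = 0xA22A9
clock 2: out=1, reg = 0x51154
clock 3: out=0, reg = 0x288AA
clock 4: out=0, reg = 0x14455
clock 5: out=1, reg = 0x8A22A
clock 6: out=0, reg = 0xC5115
clock 7: out=1, reg = 0x6288A
clock 8: out=0, reg = 0x31445
clock 9: out=1, reg = 0x98A22
clock 10: out=0, reg = 0xCC511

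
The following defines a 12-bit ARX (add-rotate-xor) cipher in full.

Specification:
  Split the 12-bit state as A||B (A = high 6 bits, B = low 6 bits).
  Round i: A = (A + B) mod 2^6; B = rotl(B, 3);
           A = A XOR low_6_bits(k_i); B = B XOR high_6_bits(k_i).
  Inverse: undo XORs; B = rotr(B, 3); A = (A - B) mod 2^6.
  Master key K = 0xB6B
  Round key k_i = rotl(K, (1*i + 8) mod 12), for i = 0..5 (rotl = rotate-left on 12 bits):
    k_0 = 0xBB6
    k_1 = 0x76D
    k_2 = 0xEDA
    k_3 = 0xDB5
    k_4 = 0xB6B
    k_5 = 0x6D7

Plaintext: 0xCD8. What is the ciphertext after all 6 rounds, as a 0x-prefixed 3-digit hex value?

s_0 = plaintext = 0xCD8
s_1 = Round(s_0, k_0) = 0xF6D
s_2 = Round(s_1, k_1) = 0x1F0
s_3 = Round(s_2, k_2) = 0xB7D
s_4 = Round(s_3, k_3) = 0x7D9
s_5 = Round(s_4, k_4) = 0x4E6
s_6 = Round(s_5, k_5) = 0xBAF

0xBAF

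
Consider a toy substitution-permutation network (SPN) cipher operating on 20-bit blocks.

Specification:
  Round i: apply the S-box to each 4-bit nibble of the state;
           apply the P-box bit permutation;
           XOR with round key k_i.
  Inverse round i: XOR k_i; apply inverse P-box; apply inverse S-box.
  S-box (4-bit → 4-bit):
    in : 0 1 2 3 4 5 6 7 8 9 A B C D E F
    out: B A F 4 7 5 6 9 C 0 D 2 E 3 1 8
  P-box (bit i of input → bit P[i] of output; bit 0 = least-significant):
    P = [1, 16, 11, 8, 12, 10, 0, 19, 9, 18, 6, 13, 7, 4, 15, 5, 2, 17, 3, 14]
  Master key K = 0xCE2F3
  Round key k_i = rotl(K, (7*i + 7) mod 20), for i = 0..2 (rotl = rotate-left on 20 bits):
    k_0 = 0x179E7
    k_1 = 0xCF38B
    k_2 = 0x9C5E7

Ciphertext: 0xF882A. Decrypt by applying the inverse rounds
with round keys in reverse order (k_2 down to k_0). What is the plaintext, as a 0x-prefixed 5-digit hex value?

s_0 = ciphertext = 0xF882A
s_1 = InvRound(s_0, k_2) = 0x2E668
s_2 = InvRound(s_1, k_1) = 0xB7627
s_3 = InvRound(s_2, k_0) = 0xBE518

0xBE518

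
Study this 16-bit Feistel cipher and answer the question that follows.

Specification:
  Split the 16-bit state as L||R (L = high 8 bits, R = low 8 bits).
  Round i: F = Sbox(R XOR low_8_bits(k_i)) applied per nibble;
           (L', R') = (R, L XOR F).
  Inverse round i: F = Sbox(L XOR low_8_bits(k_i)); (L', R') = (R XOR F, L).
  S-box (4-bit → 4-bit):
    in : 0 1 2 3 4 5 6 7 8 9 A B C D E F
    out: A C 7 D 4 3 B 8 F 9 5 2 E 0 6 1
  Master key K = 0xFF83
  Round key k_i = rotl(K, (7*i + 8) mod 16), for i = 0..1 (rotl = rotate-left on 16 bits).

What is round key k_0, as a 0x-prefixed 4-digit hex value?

K = 0xFF83
k_0 = rotl(K, (7*0+8) mod 16) = rotl(K, 8) = 0x83FF

0x83FF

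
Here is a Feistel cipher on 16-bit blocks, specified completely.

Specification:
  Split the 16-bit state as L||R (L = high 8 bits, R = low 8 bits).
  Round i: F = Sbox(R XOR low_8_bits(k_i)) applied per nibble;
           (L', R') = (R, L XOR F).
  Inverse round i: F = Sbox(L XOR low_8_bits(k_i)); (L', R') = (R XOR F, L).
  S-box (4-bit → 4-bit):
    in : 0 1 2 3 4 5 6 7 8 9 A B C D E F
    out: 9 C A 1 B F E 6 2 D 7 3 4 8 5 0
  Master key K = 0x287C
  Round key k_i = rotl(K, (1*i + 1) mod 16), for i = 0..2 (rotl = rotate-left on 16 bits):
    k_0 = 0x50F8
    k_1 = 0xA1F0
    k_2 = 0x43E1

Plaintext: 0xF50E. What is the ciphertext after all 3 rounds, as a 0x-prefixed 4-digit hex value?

0x9D9F

s_0 = plaintext = 0xF50E
s_1 = Round(s_0, k_0) = 0x0EFB
s_2 = Round(s_1, k_1) = 0xFB9D
s_3 = Round(s_2, k_2) = 0x9D9F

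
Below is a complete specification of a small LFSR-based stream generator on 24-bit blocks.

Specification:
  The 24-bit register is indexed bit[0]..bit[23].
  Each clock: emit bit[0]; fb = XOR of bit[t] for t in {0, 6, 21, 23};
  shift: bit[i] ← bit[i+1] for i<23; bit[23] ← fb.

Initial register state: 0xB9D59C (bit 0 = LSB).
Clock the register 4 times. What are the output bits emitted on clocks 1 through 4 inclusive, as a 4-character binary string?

reg_0 = 0xB9D59C
clock 1: out=0, reg = 0x5CEACE
clock 2: out=0, reg = 0xAE7567
clock 3: out=1, reg = 0x573AB3
clock 4: out=1, reg = 0xAB9D59

0011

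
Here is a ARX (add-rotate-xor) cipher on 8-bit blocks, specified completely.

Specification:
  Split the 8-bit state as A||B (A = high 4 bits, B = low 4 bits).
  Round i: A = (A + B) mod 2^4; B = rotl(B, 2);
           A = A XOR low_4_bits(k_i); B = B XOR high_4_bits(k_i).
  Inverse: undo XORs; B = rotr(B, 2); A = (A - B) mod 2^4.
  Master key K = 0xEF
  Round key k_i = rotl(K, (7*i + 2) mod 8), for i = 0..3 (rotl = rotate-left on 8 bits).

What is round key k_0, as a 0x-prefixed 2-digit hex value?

K = 0xEF
k_0 = rotl(K, (7*0+2) mod 8) = rotl(K, 2) = 0xBF

0xBF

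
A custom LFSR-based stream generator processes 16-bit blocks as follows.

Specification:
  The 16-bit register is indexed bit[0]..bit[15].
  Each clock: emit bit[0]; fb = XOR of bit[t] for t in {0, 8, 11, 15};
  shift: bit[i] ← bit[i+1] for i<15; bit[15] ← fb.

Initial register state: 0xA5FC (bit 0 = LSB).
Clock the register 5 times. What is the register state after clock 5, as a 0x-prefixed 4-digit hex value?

reg_0 = 0xA5FC
clock 1: out=0, reg = 0x52FE
clock 2: out=0, reg = 0x297F
clock 3: out=1, reg = 0x94BF
clock 4: out=1, reg = 0x4A5F
clock 5: out=1, reg = 0x252F

0x252F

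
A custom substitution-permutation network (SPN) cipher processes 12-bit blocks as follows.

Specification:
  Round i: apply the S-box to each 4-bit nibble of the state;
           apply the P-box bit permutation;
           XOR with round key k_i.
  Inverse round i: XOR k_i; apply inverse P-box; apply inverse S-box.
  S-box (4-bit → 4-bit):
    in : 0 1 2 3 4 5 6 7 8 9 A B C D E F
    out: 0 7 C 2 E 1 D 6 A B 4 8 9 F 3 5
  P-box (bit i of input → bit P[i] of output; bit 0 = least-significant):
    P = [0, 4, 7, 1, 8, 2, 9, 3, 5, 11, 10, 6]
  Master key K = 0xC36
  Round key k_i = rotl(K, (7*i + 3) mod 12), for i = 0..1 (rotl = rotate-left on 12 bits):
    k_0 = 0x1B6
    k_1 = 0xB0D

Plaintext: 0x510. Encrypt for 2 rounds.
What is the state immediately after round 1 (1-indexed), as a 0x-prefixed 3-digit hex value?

0x292

s_0 = plaintext = 0x510
s_1 = Round(s_0, k_0) = 0x292
s_2 = Round(s_1, k_1) = 0xEC3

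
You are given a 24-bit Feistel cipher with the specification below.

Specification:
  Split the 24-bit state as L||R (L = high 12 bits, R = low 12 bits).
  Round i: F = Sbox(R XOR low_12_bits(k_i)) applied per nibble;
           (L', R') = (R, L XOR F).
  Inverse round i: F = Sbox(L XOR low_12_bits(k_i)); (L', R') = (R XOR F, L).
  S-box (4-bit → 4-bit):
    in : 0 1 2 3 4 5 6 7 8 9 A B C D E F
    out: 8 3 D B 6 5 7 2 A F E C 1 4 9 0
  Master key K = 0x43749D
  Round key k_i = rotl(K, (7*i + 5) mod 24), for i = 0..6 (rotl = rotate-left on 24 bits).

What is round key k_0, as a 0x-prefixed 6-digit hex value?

0x6E93A8

K = 0x43749D
k_0 = rotl(K, (7*0+5) mod 24) = rotl(K, 5) = 0x6E93A8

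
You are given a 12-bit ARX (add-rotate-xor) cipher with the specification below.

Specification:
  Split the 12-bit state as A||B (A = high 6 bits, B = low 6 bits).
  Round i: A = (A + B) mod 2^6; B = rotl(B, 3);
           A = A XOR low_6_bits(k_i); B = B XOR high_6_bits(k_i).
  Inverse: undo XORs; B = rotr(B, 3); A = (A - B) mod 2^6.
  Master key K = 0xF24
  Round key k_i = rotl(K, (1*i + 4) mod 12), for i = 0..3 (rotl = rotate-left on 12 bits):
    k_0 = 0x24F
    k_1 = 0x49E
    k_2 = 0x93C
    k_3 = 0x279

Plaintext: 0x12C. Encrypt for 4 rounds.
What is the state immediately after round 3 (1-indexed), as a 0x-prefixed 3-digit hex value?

s_0 = plaintext = 0x12C
s_1 = Round(s_0, k_0) = 0xFEC
s_2 = Round(s_1, k_1) = 0xD77
s_3 = Round(s_2, k_2) = 0x41A
s_4 = Round(s_3, k_3) = 0x4DA

0x41A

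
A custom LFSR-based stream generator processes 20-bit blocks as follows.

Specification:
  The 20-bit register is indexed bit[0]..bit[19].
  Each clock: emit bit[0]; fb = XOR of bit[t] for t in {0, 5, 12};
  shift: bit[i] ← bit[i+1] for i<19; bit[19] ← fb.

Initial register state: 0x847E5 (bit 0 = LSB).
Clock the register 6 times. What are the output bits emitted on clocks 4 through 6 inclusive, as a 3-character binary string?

001

reg_0 = 0x847E5
clock 1: out=1, reg = 0x423F2
clock 2: out=0, reg = 0xA11F9
clock 3: out=1, reg = 0xD08FC
clock 4: out=0, reg = 0xE847E
clock 5: out=0, reg = 0xF423F
clock 6: out=1, reg = 0x7A11F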